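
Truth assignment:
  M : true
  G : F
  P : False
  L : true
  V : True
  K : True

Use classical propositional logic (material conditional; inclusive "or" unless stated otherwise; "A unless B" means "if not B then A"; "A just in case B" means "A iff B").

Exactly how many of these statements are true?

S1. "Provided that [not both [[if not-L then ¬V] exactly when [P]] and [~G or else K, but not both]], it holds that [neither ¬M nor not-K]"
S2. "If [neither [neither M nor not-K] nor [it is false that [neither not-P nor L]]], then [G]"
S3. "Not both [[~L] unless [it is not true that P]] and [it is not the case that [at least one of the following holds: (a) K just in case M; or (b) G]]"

S1: This is (((not L -> not V) iff P) nand (not G xor K)) -> (not M nor not K).

not L = not True = False
not V = not True = False
not L -> not V = False -> False = True
(not L -> not V) iff P = True iff False = False
not G = not False = True
not G xor K = True xor True = False
((not L -> not V) iff P) nand (not G xor K) = False nand False = True
not M = not True = False
not K = not True = False
not M nor not K = False nor False = True
(((not L -> not V) iff P) nand (not G xor K)) -> (not M nor not K) = True -> True = True
Thus S1 is true.

S2: In symbols: ((M nor not K) nor not (not P nor L)) -> G

not K = not True = False
M nor not K = True nor False = False
not P = not False = True
not P nor L = True nor True = False
not (not P nor L) = not False = True
(M nor not K) nor not (not P nor L) = False nor True = False
((M nor not K) nor not (not P nor L)) -> G = False -> False = True
Thus S2 is true.

S3: Parsed as (not L or not P) nand not ((K iff M) or G)

not L = not True = False
not P = not False = True
not L or not P = False or True = True
K iff M = True iff True = True
(K iff M) or G = True or False = True
not ((K iff M) or G) = not True = False
(not L or not P) nand not ((K iff M) or G) = True nand False = True
Hence S3 is true.

True statements: 3 (S1, S2, S3).

3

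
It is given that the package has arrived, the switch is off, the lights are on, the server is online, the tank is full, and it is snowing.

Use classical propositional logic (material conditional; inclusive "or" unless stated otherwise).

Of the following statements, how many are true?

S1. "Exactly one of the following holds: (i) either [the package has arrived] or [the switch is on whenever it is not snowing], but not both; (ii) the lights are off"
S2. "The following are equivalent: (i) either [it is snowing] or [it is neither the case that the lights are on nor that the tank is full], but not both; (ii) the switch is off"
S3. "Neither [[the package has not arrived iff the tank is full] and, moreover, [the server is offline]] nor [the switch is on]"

Let P = "the package has arrived" (T), V = "it is snowing" (T), Q = "the switch is on" (F), R = "the lights are on" (T), U = "the tank is full" (T), S = "the server is online" (T).

S1: Parsed as (P ⊕ (¬V → Q)) ⊕ ¬R

¬V = ¬T = F
¬V → Q = F → F = T
P ⊕ (¬V → Q) = T ⊕ T = F
¬R = ¬T = F
(P ⊕ (¬V → Q)) ⊕ ¬R = F ⊕ F = F
Hence S1 is false.

S2: In symbols: (V ⊕ (R ↓ U)) ↔ ¬Q

R ↓ U = T ↓ T = F
V ⊕ (R ↓ U) = T ⊕ F = T
¬Q = ¬F = T
(V ⊕ (R ↓ U)) ↔ ¬Q = T ↔ T = T
So S2 is true.

S3: In symbols: ((¬P ↔ U) ∧ ¬S) ↓ Q

¬P = ¬T = F
¬P ↔ U = F ↔ T = F
¬S = ¬T = F
(¬P ↔ U) ∧ ¬S = F ∧ F = F
((¬P ↔ U) ∧ ¬S) ↓ Q = F ↓ F = T
Thus S3 is true.

True statements: 2 (S2, S3).

2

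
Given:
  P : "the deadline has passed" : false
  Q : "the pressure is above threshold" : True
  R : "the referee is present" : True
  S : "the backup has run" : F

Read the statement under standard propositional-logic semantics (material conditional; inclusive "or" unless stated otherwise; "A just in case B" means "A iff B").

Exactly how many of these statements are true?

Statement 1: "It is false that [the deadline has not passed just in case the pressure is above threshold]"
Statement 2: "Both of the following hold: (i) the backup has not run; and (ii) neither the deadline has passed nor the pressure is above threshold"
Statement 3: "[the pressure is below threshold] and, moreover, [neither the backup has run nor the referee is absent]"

0

Statement 1: Parsed as not (not P iff Q)

not P = not False = True
not P iff Q = True iff True = True
not (not P iff Q) = not True = False
So Statement 1 is false.

Statement 2: This is not S and (P nor Q).

not S = not False = True
P nor Q = False nor True = False
not S and (P nor Q) = True and False = False
Thus Statement 2 is false.

Statement 3: Parsed as not Q and (S nor not R)

not Q = not True = False
not R = not True = False
S nor not R = False nor False = True
not Q and (S nor not R) = False and True = False
Hence Statement 3 is false.

Count: 0.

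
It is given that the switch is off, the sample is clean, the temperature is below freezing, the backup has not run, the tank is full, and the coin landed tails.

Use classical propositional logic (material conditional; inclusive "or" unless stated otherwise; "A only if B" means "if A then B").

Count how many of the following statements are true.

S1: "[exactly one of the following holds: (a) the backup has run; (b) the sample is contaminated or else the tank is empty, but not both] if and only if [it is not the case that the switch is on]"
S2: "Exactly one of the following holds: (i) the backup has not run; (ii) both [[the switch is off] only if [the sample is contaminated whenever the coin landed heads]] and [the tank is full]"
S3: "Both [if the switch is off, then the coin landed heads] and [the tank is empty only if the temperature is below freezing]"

0

Let S = "the backup has run" (F), Q = "the sample is contaminated" (F), U = "the tank is full" (T), P = "the switch is on" (F), V = "the coin landed heads" (F), R = "the temperature is below freezing" (T).

S1: In symbols: (S xor (Q xor ~U)) <-> ~P

~U = ~T = F
Q xor ~U = F xor F = F
S xor (Q xor ~U) = F xor F = F
~P = ~F = T
(S xor (Q xor ~U)) <-> ~P = F <-> T = F
Thus S1 is false.

S2: This is ~S xor ((~P -> (V -> Q)) & U).

~S = ~F = T
~P = ~F = T
V -> Q = F -> F = T
~P -> (V -> Q) = T -> T = T
(~P -> (V -> Q)) & U = T & T = T
~S xor ((~P -> (V -> Q)) & U) = T xor T = F
Thus S2 is false.

S3: This is (~P -> V) & (~U -> R).

~P = ~F = T
~P -> V = T -> F = F
~U = ~T = F
~U -> R = F -> T = T
(~P -> V) & (~U -> R) = F & T = F
Hence S3 is false.

0 of the 3 statements are true (none).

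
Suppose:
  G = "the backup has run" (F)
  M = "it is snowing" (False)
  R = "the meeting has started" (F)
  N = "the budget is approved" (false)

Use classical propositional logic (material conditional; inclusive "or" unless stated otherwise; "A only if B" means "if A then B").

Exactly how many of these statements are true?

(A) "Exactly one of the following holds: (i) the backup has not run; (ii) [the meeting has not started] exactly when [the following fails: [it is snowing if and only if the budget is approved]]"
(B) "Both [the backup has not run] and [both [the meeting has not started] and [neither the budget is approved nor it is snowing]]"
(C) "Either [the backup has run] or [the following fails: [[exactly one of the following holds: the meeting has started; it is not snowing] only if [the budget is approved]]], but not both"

(A): In symbols: not G xor (not R iff not (M iff N))

not G = not False = True
not R = not False = True
M iff N = False iff False = True
not (M iff N) = not True = False
not R iff not (M iff N) = True iff False = False
not G xor (not R iff not (M iff N)) = True xor False = True
So (A) is true.

(B): This is not G and (not R and (N nor M)).

not G = not False = True
not R = not False = True
N nor M = False nor False = True
not R and (N nor M) = True and True = True
not G and (not R and (N nor M)) = True and True = True
Thus (B) is true.

(C): This is G xor not ((R xor not M) -> N).

not M = not False = True
R xor not M = False xor True = True
(R xor not M) -> N = True -> False = False
not ((R xor not M) -> N) = not False = True
G xor not ((R xor not M) -> N) = False xor True = True
So (C) is true.

True statements: 3 ((A), (B), (C)).

3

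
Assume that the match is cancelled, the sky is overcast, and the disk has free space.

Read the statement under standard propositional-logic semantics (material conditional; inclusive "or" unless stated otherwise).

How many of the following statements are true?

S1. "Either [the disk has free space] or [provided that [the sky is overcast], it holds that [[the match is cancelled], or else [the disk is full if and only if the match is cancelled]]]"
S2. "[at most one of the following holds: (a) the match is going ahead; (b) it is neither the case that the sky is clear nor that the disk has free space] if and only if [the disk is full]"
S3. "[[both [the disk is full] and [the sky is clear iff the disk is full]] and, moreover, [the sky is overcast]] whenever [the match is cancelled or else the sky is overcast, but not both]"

Let R = "the disk is full" (False), Q = "the sky is overcast" (True), P = "the match is cancelled" (True).

S1: Parsed as not R or (Q -> (P or (R iff P)))

not R = not False = True
R iff P = False iff True = False
P or (R iff P) = True or False = True
Q -> (P or (R iff P)) = True -> True = True
not R or (Q -> (P or (R iff P))) = True or True = True
Hence S1 is true.

S2: This is (not P nand (not Q nor not R)) iff R.

not P = not True = False
not Q = not True = False
not R = not False = True
not Q nor not R = False nor True = False
not P nand (not Q nor not R) = False nand False = True
(not P nand (not Q nor not R)) iff R = True iff False = False
Hence S2 is false.

S3: In symbols: (P xor Q) -> ((R and (not Q iff R)) and Q)

P xor Q = True xor True = False
not Q = not True = False
not Q iff R = False iff False = True
R and (not Q iff R) = False and True = False
(R and (not Q iff R)) and Q = False and True = False
(P xor Q) -> ((R and (not Q iff R)) and Q) = False -> False = True
Hence S3 is true.

2 of the 3 statements are true (S1, S3).

2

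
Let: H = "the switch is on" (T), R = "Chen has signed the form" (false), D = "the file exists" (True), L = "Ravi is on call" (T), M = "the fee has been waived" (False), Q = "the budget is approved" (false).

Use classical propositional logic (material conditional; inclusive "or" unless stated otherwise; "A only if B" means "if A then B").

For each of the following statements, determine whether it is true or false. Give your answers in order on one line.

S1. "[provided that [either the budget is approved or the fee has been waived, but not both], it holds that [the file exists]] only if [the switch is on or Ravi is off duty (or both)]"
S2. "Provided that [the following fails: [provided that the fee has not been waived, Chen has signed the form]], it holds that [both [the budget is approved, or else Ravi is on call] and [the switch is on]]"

S1 true; S2 true

S1: This is ((Q ⊕ M) → D) → (H ∨ ¬L).

Q ⊕ M = F ⊕ F = F
(Q ⊕ M) → D = F → T = T
¬L = ¬T = F
H ∨ ¬L = T ∨ F = T
((Q ⊕ M) → D) → (H ∨ ¬L) = T → T = T
So S1 is true.

S2: Formalization: ¬(¬M → R) → ((Q ∨ L) ∧ H)

¬M = ¬F = T
¬M → R = T → F = F
¬(¬M → R) = ¬F = T
Q ∨ L = F ∨ T = T
(Q ∨ L) ∧ H = T ∧ T = T
¬(¬M → R) → ((Q ∨ L) ∧ H) = T → T = T
Thus S2 is true.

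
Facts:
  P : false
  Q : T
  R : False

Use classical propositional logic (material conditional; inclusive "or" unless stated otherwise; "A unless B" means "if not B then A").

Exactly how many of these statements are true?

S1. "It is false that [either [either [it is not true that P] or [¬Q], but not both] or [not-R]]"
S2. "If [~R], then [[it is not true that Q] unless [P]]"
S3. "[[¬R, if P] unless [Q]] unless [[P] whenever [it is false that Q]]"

1

S1: This is not ((not P xor not Q) or not R).

not P = not False = True
not Q = not True = False
not P xor not Q = True xor False = True
not R = not False = True
(not P xor not Q) or not R = True or True = True
not ((not P xor not Q) or not R) = not True = False
Thus S1 is false.

S2: Parsed as not R -> (not Q or P)

not R = not False = True
not Q = not True = False
not Q or P = False or False = False
not R -> (not Q or P) = True -> False = False
So S2 is false.

S3: This is ((P -> not R) or Q) or (not Q -> P).

not R = not False = True
P -> not R = False -> True = True
(P -> not R) or Q = True or True = True
not Q = not True = False
not Q -> P = False -> False = True
((P -> not R) or Q) or (not Q -> P) = True or True = True
Hence S3 is true.

1 of the 3 statements is true (S3).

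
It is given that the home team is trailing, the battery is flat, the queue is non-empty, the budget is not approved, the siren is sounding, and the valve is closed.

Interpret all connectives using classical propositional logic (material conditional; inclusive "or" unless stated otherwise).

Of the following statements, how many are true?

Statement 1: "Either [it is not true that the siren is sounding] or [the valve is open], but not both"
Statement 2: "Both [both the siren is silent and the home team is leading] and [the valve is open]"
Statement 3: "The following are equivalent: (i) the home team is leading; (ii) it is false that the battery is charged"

0

Let H = "the siren is sounding" (T), L = "the valve is open" (F), V = "the home team is leading" (F), W = "the battery is charged" (F).

Statement 1: This is ~H xor L.

~H = ~T = F
~H xor L = F xor F = F
Hence Statement 1 is false.

Statement 2: Formalization: (~H & V) & L

~H = ~T = F
~H & V = F & F = F
(~H & V) & L = F & F = F
Hence Statement 2 is false.

Statement 3: This is V <-> ~W.

~W = ~F = T
V <-> ~W = F <-> T = F
Hence Statement 3 is false.

0 of the 3 statements are true (none).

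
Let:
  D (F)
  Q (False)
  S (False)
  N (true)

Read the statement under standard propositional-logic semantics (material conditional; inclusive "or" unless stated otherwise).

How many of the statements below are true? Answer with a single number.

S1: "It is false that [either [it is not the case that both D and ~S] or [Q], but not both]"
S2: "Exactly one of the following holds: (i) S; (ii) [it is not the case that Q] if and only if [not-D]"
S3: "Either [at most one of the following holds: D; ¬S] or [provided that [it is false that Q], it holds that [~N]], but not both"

2

S1: Parsed as ~((D nand ~S) xor Q)

~S = ~F = T
D nand ~S = F nand T = T
(D nand ~S) xor Q = T xor F = T
~((D nand ~S) xor Q) = ~T = F
Thus S1 is false.

S2: In symbols: S xor (~Q <-> ~D)

~Q = ~F = T
~D = ~F = T
~Q <-> ~D = T <-> T = T
S xor (~Q <-> ~D) = F xor T = T
Hence S2 is true.

S3: Parsed as (D nand ~S) xor (~Q -> ~N)

~S = ~F = T
D nand ~S = F nand T = T
~Q = ~F = T
~N = ~T = F
~Q -> ~N = T -> F = F
(D nand ~S) xor (~Q -> ~N) = T xor F = T
Hence S3 is true.

True statements: 2 (S2, S3).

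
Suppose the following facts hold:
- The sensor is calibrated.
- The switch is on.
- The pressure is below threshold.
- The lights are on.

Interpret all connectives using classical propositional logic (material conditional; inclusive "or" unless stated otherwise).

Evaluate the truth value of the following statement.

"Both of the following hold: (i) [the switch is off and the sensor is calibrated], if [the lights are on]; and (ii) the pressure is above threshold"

Let D = "the lights are on" (T), M = "the switch is on" (T), V = "the sensor is calibrated" (T), R = "the pressure is above threshold" (F).
Formalization: (D -> (~M & V)) & R

~M = ~T = F
~M & V = F & T = F
D -> (~M & V) = T -> F = F
(D -> (~M & V)) & R = F & F = F

The statement is false.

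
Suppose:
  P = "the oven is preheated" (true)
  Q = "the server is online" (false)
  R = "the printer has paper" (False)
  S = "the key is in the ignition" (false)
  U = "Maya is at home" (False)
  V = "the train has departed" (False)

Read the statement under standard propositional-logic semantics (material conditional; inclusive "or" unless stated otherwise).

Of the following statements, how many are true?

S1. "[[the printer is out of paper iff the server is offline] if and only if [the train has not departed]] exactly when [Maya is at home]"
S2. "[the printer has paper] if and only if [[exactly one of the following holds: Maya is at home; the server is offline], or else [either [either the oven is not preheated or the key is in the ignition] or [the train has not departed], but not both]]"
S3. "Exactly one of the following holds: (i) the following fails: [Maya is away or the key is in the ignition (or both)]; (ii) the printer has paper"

S1: Formalization: ((¬R ↔ ¬Q) ↔ ¬V) ↔ U

¬R = ¬F = T
¬Q = ¬F = T
¬R ↔ ¬Q = T ↔ T = T
¬V = ¬F = T
(¬R ↔ ¬Q) ↔ ¬V = T ↔ T = T
((¬R ↔ ¬Q) ↔ ¬V) ↔ U = T ↔ F = F
So S1 is false.

S2: Formalization: R ↔ ((U ⊕ ¬Q) ∨ ((¬P ∨ S) ⊕ ¬V))

¬Q = ¬F = T
U ⊕ ¬Q = F ⊕ T = T
¬P = ¬T = F
¬P ∨ S = F ∨ F = F
¬V = ¬F = T
(¬P ∨ S) ⊕ ¬V = F ⊕ T = T
(U ⊕ ¬Q) ∨ ((¬P ∨ S) ⊕ ¬V) = T ∨ T = T
R ↔ ((U ⊕ ¬Q) ∨ ((¬P ∨ S) ⊕ ¬V)) = F ↔ T = F
Hence S2 is false.

S3: This is ¬(¬U ∨ S) ⊕ R.

¬U = ¬F = T
¬U ∨ S = T ∨ F = T
¬(¬U ∨ S) = ¬T = F
¬(¬U ∨ S) ⊕ R = F ⊕ F = F
So S3 is false.

0 of the 3 statements are true (none).

0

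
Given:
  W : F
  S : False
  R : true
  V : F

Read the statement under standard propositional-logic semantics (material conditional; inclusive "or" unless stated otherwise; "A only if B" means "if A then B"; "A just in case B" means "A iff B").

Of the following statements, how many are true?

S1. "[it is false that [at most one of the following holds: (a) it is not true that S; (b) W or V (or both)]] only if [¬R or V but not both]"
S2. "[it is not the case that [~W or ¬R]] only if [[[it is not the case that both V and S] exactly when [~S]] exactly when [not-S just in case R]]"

S1: This is ¬(¬S ↑ (W ∨ V)) → (¬R ⊕ V).

¬S = ¬F = T
W ∨ V = F ∨ F = F
¬S ↑ (W ∨ V) = T ↑ F = T
¬(¬S ↑ (W ∨ V)) = ¬T = F
¬R = ¬T = F
¬R ⊕ V = F ⊕ F = F
¬(¬S ↑ (W ∨ V)) → (¬R ⊕ V) = F → F = T
So S1 is true.

S2: In symbols: ¬(¬W ∨ ¬R) → (((V ↑ S) ↔ ¬S) ↔ (¬S ↔ R))

¬W = ¬F = T
¬R = ¬T = F
¬W ∨ ¬R = T ∨ F = T
¬(¬W ∨ ¬R) = ¬T = F
V ↑ S = F ↑ F = T
¬S = ¬F = T
(V ↑ S) ↔ ¬S = T ↔ T = T
¬S = ¬F = T
¬S ↔ R = T ↔ T = T
((V ↑ S) ↔ ¬S) ↔ (¬S ↔ R) = T ↔ T = T
¬(¬W ∨ ¬R) → (((V ↑ S) ↔ ¬S) ↔ (¬S ↔ R)) = F → T = T
Hence S2 is true.

Count: 2.

2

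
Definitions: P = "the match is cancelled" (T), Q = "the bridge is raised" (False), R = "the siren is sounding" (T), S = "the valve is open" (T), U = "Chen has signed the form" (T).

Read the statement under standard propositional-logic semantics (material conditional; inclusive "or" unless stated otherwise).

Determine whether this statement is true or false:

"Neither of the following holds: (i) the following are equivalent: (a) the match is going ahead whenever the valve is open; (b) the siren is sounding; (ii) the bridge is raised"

The statement is true.

Values: S=T, P=T, R=T, Q=F.
Parsed as ((S -> ~P) <-> R) nor Q

~P = ~T = F
S -> ~P = T -> F = F
(S -> ~P) <-> R = F <-> T = F
((S -> ~P) <-> R) nor Q = F nor F = T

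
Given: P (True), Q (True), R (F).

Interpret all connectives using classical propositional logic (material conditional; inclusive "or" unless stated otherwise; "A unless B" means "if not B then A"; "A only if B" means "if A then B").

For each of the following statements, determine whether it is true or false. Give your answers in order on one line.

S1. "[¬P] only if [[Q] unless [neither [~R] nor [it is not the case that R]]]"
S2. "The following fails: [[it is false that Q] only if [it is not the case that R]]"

S1 T, S2 F

S1: This is ¬P → (Q ∨ (¬R ↓ ¬R)).

¬P = ¬T = F
¬R = ¬F = T
¬R = ¬F = T
¬R ↓ ¬R = T ↓ T = F
Q ∨ (¬R ↓ ¬R) = T ∨ F = T
¬P → (Q ∨ (¬R ↓ ¬R)) = F → T = T
Hence S1 is true.

S2: In symbols: ¬(¬Q → ¬R)

¬Q = ¬T = F
¬R = ¬F = T
¬Q → ¬R = F → T = T
¬(¬Q → ¬R) = ¬T = F
Hence S2 is false.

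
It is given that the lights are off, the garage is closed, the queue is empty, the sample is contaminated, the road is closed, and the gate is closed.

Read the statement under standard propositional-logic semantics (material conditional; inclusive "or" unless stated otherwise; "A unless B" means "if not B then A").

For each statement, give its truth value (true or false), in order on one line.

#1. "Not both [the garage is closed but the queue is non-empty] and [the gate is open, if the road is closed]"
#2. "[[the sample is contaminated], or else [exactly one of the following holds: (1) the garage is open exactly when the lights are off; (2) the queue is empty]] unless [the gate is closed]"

#1 T, #2 T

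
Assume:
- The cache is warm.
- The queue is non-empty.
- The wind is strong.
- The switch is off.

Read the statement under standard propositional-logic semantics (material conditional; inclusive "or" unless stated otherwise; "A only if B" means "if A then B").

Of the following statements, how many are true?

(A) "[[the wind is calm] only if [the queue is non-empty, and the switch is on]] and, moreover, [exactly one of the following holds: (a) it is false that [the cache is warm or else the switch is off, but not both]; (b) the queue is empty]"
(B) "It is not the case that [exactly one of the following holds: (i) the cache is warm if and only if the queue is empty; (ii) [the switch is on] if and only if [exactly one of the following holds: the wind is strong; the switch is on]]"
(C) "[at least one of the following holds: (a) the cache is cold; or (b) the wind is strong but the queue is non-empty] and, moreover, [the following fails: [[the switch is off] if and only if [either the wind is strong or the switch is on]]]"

2

Let W = "the wind is strong" (True), D = "the queue is empty" (False), V = "the switch is on" (False), H = "the cache is warm" (True).

(A): Parsed as (not W -> (not D and V)) and (not (H xor not V) xor D)

not W = not True = False
not D = not False = True
not D and V = True and False = False
not W -> (not D and V) = False -> False = True
not V = not False = True
H xor not V = True xor True = False
not (H xor not V) = not False = True
not (H xor not V) xor D = True xor False = True
(not W -> (not D and V)) and (not (H xor not V) xor D) = True and True = True
Hence (A) is true.

(B): In symbols: not ((H iff D) xor (V iff (W xor V)))

H iff D = True iff False = False
W xor V = True xor False = True
V iff (W xor V) = False iff True = False
(H iff D) xor (V iff (W xor V)) = False xor False = False
not ((H iff D) xor (V iff (W xor V))) = not False = True
So (B) is true.

(C): Formalization: (not H or (W and not D)) and not (not V iff (W or V))

not H = not True = False
not D = not False = True
W and not D = True and True = True
not H or (W and not D) = False or True = True
not V = not False = True
W or V = True or False = True
not V iff (W or V) = True iff True = True
not (not V iff (W or V)) = not True = False
(not H or (W and not D)) and not (not V iff (W or V)) = True and False = False
Thus (C) is false.

True statements: 2 ((A), (B)).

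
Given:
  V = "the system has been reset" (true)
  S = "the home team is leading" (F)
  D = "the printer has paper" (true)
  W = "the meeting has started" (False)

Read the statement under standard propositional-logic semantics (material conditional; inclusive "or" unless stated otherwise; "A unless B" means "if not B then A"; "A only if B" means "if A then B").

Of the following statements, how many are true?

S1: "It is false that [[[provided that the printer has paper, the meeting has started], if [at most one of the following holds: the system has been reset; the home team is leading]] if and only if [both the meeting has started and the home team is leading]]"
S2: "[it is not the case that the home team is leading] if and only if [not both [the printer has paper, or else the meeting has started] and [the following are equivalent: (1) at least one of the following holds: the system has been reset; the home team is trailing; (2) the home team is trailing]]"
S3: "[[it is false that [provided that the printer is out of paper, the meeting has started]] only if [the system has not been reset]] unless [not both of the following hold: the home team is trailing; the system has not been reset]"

1

S1: This is not (((V nand S) -> (D -> W)) iff (W and S)).

V nand S = True nand False = True
D -> W = True -> False = False
(V nand S) -> (D -> W) = True -> False = False
W and S = False and False = False
((V nand S) -> (D -> W)) iff (W and S) = False iff False = True
not (((V nand S) -> (D -> W)) iff (W and S)) = not True = False
So S1 is false.

S2: This is not S iff ((D or W) nand ((V or not S) iff not S)).

not S = not False = True
D or W = True or False = True
not S = not False = True
V or not S = True or True = True
not S = not False = True
(V or not S) iff not S = True iff True = True
(D or W) nand ((V or not S) iff not S) = True nand True = False
not S iff ((D or W) nand ((V or not S) iff not S)) = True iff False = False
Thus S2 is false.

S3: In symbols: (not (not D -> W) -> not V) or (not S nand not V)

not D = not True = False
not D -> W = False -> False = True
not (not D -> W) = not True = False
not V = not True = False
not (not D -> W) -> not V = False -> False = True
not S = not False = True
not V = not True = False
not S nand not V = True nand False = True
(not (not D -> W) -> not V) or (not S nand not V) = True or True = True
Hence S3 is true.

True statements: 1.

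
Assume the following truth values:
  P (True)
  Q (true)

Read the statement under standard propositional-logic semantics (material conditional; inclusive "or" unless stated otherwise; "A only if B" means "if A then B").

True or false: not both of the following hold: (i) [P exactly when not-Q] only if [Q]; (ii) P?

False.

In symbols: ((P <-> ~Q) -> Q) nand P

~Q = ~T = F
P <-> ~Q = T <-> F = F
(P <-> ~Q) -> Q = F -> T = T
((P <-> ~Q) -> Q) nand P = T nand T = F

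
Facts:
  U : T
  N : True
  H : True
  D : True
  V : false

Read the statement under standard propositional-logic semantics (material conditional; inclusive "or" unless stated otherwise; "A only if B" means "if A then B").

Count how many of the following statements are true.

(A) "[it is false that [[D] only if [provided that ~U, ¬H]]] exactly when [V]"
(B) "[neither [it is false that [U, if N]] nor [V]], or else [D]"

(A): This is not (D -> (not U -> not H)) iff V.

not U = not True = False
not H = not True = False
not U -> not H = False -> False = True
D -> (not U -> not H) = True -> True = True
not (D -> (not U -> not H)) = not True = False
not (D -> (not U -> not H)) iff V = False iff False = True
Hence (A) is true.

(B): Formalization: (not (N -> U) nor V) or D

N -> U = True -> True = True
not (N -> U) = not True = False
not (N -> U) nor V = False nor False = True
(not (N -> U) nor V) or D = True or True = True
Hence (B) is true.

2 of the 2 statements are true ((A), (B)).

2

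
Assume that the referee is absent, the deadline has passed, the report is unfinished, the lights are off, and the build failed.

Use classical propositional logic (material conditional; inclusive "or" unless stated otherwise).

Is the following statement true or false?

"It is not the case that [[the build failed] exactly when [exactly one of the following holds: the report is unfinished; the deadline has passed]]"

Let Q = "the build passed" (F), M = "the report is finished" (F), R = "the deadline has passed" (T).
This is ¬(¬Q ↔ (¬M ⊕ R)).

¬Q = ¬F = T
¬M = ¬F = T
¬M ⊕ R = T ⊕ T = F
¬Q ↔ (¬M ⊕ R) = T ↔ F = F
¬(¬Q ↔ (¬M ⊕ R)) = ¬F = T

True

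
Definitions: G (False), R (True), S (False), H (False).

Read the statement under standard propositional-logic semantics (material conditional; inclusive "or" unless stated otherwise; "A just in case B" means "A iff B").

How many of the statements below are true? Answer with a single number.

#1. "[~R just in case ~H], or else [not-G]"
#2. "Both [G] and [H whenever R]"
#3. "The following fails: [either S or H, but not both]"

2

#1: Formalization: (¬R ↔ ¬H) ∨ ¬G

¬R = ¬T = F
¬H = ¬F = T
¬R ↔ ¬H = F ↔ T = F
¬G = ¬F = T
(¬R ↔ ¬H) ∨ ¬G = F ∨ T = T
Thus #1 is true.

#2: In symbols: G ∧ (R → H)

R → H = T → F = F
G ∧ (R → H) = F ∧ F = F
So #2 is false.

#3: This is ¬(S ⊕ H).

S ⊕ H = F ⊕ F = F
¬(S ⊕ H) = ¬F = T
So #3 is true.

2 of the 3 statements are true (#1, #3).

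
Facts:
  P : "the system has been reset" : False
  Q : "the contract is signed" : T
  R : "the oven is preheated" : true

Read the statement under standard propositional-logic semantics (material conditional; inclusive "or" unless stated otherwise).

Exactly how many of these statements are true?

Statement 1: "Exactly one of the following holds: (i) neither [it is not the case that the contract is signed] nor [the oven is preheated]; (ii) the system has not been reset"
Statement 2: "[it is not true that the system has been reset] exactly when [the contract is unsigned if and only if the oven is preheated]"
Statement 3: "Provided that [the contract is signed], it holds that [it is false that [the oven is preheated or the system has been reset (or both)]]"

Statement 1: Parsed as (~Q nor R) xor ~P

~Q = ~T = F
~Q nor R = F nor T = F
~P = ~F = T
(~Q nor R) xor ~P = F xor T = T
Thus Statement 1 is true.

Statement 2: Parsed as ~P <-> (~Q <-> R)

~P = ~F = T
~Q = ~T = F
~Q <-> R = F <-> T = F
~P <-> (~Q <-> R) = T <-> F = F
So Statement 2 is false.

Statement 3: Parsed as Q -> ~(R | P)

R | P = T | F = T
~(R | P) = ~T = F
Q -> ~(R | P) = T -> F = F
Hence Statement 3 is false.

Count: 1.

1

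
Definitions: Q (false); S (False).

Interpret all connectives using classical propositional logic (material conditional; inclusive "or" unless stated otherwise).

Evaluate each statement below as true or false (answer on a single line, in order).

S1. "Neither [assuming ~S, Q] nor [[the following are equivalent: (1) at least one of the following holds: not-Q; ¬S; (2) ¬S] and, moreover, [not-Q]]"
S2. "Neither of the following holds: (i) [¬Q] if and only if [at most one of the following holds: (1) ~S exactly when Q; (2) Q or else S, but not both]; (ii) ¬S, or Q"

S1: This is (~S -> Q) nor (((~Q | ~S) <-> ~S) & ~Q).

~S = ~F = T
~S -> Q = T -> F = F
~Q = ~F = T
~S = ~F = T
~Q | ~S = T | T = T
~S = ~F = T
(~Q | ~S) <-> ~S = T <-> T = T
~Q = ~F = T
((~Q | ~S) <-> ~S) & ~Q = T & T = T
(~S -> Q) nor (((~Q | ~S) <-> ~S) & ~Q) = F nor T = F
So S1 is false.

S2: This is (~Q <-> ((~S <-> Q) nand (Q xor S))) nor (~S | Q).

~Q = ~F = T
~S = ~F = T
~S <-> Q = T <-> F = F
Q xor S = F xor F = F
(~S <-> Q) nand (Q xor S) = F nand F = T
~Q <-> ((~S <-> Q) nand (Q xor S)) = T <-> T = T
~S = ~F = T
~S | Q = T | F = T
(~Q <-> ((~S <-> Q) nand (Q xor S))) nor (~S | Q) = T nor T = F
Thus S2 is false.

S1 F; S2 F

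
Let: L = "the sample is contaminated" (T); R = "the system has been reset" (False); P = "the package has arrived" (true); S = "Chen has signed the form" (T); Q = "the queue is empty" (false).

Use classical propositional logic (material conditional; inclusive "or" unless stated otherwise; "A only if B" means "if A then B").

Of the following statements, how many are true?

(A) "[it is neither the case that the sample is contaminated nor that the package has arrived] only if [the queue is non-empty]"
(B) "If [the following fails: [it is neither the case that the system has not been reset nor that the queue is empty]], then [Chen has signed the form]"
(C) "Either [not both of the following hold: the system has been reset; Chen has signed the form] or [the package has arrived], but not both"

2

(A): Formalization: (L nor P) -> ~Q

L nor P = T nor T = F
~Q = ~F = T
(L nor P) -> ~Q = F -> T = T
Hence (A) is true.

(B): Formalization: ~(~R nor Q) -> S

~R = ~F = T
~R nor Q = T nor F = F
~(~R nor Q) = ~F = T
~(~R nor Q) -> S = T -> T = T
Hence (B) is true.

(C): In symbols: (R nand S) xor P

R nand S = F nand T = T
(R nand S) xor P = T xor T = F
So (C) is false.

True statements: 2 ((A), (B)).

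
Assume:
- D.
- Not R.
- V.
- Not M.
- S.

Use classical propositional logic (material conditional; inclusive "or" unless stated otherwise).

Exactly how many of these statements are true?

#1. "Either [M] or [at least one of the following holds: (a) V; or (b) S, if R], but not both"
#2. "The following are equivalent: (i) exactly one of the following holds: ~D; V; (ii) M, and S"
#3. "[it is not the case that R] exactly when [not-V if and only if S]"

#1: This is M xor (V or (R -> S)).

R -> S = False -> True = True
V or (R -> S) = True or True = True
M xor (V or (R -> S)) = False xor True = True
Hence #1 is true.

#2: Formalization: (not D xor V) iff (M and S)

not D = not True = False
not D xor V = False xor True = True
M and S = False and True = False
(not D xor V) iff (M and S) = True iff False = False
Thus #2 is false.

#3: This is not R iff (not V iff S).

not R = not False = True
not V = not True = False
not V iff S = False iff True = False
not R iff (not V iff S) = True iff False = False
Thus #3 is false.

1 of the 3 statements is true (#1).

1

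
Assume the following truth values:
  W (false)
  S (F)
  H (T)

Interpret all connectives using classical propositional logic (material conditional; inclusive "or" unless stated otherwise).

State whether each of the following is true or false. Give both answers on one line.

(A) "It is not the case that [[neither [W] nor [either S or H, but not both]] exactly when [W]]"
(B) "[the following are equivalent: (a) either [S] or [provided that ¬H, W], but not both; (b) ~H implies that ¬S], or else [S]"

(A) F; (B) T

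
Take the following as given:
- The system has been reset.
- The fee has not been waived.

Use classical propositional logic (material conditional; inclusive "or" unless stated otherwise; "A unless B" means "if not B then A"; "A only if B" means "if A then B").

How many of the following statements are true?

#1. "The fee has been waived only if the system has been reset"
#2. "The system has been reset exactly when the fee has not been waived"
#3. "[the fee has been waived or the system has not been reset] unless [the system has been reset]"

Let U = "the fee has been waived" (F), N = "the system has been reset" (T).

#1: Parsed as U -> N

U -> N = F -> T = T
Thus #1 is true.

#2: Formalization: N <-> ~U

~U = ~F = T
N <-> ~U = T <-> T = T
Thus #2 is true.

#3: In symbols: (U | ~N) | N

~N = ~T = F
U | ~N = F | F = F
(U | ~N) | N = F | T = T
Hence #3 is true.

Count: 3.

3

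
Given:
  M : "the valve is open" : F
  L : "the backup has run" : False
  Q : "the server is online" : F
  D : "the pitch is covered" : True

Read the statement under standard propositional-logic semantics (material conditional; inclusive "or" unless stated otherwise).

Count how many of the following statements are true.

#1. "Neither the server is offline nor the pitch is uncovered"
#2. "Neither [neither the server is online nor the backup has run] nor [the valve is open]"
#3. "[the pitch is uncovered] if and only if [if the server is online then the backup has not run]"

#1: Parsed as ~Q nor ~D

~Q = ~F = T
~D = ~T = F
~Q nor ~D = T nor F = F
So #1 is false.

#2: Formalization: (Q nor L) nor M

Q nor L = F nor F = T
(Q nor L) nor M = T nor F = F
Thus #2 is false.

#3: Formalization: ~D <-> (Q -> ~L)

~D = ~T = F
~L = ~F = T
Q -> ~L = F -> T = T
~D <-> (Q -> ~L) = F <-> T = F
Thus #3 is false.

Count: 0.

0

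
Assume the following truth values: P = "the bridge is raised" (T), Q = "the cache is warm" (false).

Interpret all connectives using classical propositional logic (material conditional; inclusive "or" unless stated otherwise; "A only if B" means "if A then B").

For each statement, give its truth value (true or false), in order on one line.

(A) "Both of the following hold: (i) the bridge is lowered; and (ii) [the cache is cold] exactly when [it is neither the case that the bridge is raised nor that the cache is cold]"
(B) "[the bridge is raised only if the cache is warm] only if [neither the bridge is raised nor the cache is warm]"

(A) F, (B) T

(A): Parsed as ¬P ∧ (¬Q ↔ (P ↓ ¬Q))

¬P = ¬T = F
¬Q = ¬F = T
¬Q = ¬F = T
P ↓ ¬Q = T ↓ T = F
¬Q ↔ (P ↓ ¬Q) = T ↔ F = F
¬P ∧ (¬Q ↔ (P ↓ ¬Q)) = F ∧ F = F
Hence (A) is false.

(B): This is (P → Q) → (P ↓ Q).

P → Q = T → F = F
P ↓ Q = T ↓ F = F
(P → Q) → (P ↓ Q) = F → F = T
Hence (B) is true.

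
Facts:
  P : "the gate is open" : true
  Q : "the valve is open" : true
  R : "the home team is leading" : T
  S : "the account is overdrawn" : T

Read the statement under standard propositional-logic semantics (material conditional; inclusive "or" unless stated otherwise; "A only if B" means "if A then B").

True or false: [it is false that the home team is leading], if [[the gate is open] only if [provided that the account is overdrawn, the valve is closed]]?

Values: P=T, S=T, Q=T, R=T.
Formalization: (P → (S → ¬Q)) → ¬R

¬Q = ¬T = F
S → ¬Q = T → F = F
P → (S → ¬Q) = T → F = F
¬R = ¬T = F
(P → (S → ¬Q)) → ¬R = F → F = T

The statement is true.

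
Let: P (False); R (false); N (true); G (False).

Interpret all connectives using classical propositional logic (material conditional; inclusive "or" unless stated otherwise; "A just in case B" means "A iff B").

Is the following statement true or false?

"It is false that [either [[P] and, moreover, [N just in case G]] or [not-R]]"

The statement is false.

This is ¬((P ∧ (N ↔ G)) ∨ ¬R).

N ↔ G = T ↔ F = F
P ∧ (N ↔ G) = F ∧ F = F
¬R = ¬F = T
(P ∧ (N ↔ G)) ∨ ¬R = F ∨ T = T
¬((P ∧ (N ↔ G)) ∨ ¬R) = ¬T = F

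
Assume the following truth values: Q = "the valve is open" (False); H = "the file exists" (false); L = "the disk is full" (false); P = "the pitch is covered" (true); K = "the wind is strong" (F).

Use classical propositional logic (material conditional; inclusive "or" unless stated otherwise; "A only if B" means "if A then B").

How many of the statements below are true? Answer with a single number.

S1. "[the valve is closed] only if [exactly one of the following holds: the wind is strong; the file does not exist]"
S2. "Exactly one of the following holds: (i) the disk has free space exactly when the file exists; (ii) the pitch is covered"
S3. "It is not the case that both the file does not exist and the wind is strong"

3

S1: In symbols: ¬Q → (K ⊕ ¬H)

¬Q = ¬F = T
¬H = ¬F = T
K ⊕ ¬H = F ⊕ T = T
¬Q → (K ⊕ ¬H) = T → T = T
Hence S1 is true.

S2: Parsed as (¬L ↔ H) ⊕ P

¬L = ¬F = T
¬L ↔ H = T ↔ F = F
(¬L ↔ H) ⊕ P = F ⊕ T = T
Thus S2 is true.

S3: In symbols: ¬H ↑ K

¬H = ¬F = T
¬H ↑ K = T ↑ F = T
Hence S3 is true.

True statements: 3 (S1, S2, S3).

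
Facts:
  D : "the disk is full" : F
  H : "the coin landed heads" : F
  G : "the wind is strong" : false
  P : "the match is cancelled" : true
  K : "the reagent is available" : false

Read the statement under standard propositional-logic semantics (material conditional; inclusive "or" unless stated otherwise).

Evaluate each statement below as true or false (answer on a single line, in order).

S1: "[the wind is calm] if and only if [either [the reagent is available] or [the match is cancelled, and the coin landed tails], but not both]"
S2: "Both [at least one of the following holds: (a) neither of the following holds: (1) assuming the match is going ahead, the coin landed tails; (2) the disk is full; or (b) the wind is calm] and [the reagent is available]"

S1 true, S2 false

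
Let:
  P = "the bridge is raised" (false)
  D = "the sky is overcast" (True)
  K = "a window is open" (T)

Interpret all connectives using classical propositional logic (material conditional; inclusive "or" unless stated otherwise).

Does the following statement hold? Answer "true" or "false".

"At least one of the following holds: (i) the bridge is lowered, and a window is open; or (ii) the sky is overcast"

In symbols: (not P and K) or D

not P = not False = True
not P and K = True and True = True
(not P and K) or D = True or True = True

true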